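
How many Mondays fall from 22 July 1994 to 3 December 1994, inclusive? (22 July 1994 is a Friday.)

19

22 July 1994 is a Friday; the first Monday on or after it is 25 July 1994 (3 days later).
From 25 July 1994 to 3 December 1994: 6 + 31 + 30 + 31 + 30 + 3 = 131 days (rest of July, August, September, October, November, December).
131 ÷ 7 = 18 full weeks with remainder 5, so 18 more Mondays after the first → 19.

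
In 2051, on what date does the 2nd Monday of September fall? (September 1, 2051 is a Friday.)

September 11, 2051

September 2051 begins on a Friday, so the first Monday is September 4 (3 days later).
The 2nd Monday is 1 weeks later: 4 + 7 = 11.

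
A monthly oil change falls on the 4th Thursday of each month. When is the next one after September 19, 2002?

September 2002 starts on a Sunday; its first Thursday is the 5th, so the 4th Thursday is the 26th — September 26, 2002.
September 26, 2002 is after September 19, 2002, so that is the next one.

September 26, 2002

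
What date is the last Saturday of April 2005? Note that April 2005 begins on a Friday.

30 April 2005

April 2005 begins on a Friday, so the first Saturday is April 2 (1 day later).
April 2005 has 30 days. Adding weeks: 2, 9, 16, 23, 30 — the last one ≤ 30 is the 30th.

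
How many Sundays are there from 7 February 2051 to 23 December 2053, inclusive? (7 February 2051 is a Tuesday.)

7 February 2051 is a Tuesday; the first Sunday on or after it is 12 February 2051 (5 days later).
From 12 February 2051 to 23 December 2053: 322 + 366 + 357 = 1045 days (rest of 2051, 2052, to 23 December 2053 in 2053).
1045 ÷ 7 = 149 full weeks with remainder 2, so 149 more Sundays after the first → 150.

150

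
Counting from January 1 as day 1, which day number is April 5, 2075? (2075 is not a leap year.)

95

Days in months before April: 31 + 28 + 31 = 90.
Plus 5 days into April → day 95.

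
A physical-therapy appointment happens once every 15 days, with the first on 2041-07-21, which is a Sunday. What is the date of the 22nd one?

The 22nd occurrence is 21 intervals after the first: 21 × 15 = 315 days after 2041-07-21.
July has 31 days — 10 days to the end of July leaves 305.
August has 31 days (274 left).
September has 30 days (244 left).
October has 31 days (213 left).
November has 30 days (183 left).
December has 31 days (152 left).
January has 31 days (121 left).
February has 28 days (93 left).
March has 31 days (62 left).
April has 30 days (32 left).
May has 31 days (1 left).
1 day into June → 2042-06-01.

2042-06-01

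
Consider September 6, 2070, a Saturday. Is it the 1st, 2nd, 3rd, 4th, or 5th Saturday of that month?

Day 6 falls in week ⌈6/7⌉ of the month.
Days 1–7 hold the 1st Saturday, 8–14 the 2nd, 15–21 the 3rd, 22–28 the 4th, 29–31 the 5th.
6 is in the range for the 1st.

1st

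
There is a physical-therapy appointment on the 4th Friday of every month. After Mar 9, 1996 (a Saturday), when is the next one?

Mar 22, 1996

Mar 1996 starts on a Friday; its first Friday is the 1st, so the 4th Friday is the 22nd — Mar 22, 1996.
Mar 22, 1996 is after Mar 9, 1996, so that is the next one.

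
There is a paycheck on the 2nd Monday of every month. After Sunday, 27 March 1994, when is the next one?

March 1994 starts on a Tuesday; its first Monday is the 7th, so the 2nd Monday is the 14th — 14 March 1994.
That is not after 27 March 1994, so look at April 1994.
April 1994 starts on a Friday; its first Monday is the 4th, so the 2nd Monday is the 11th — 11 April 1994.

11 April 1994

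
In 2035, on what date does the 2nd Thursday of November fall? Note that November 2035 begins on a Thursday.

November 8, 2035

November 2035 begins on a Thursday, so the first Thursday is November 1.
The 2nd Thursday is 1 weeks later: 1 + 7 = 8.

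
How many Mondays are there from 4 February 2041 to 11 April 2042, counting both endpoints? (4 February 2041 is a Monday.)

4 February 2041 is a Monday; the first Monday on or after it is 4 February 2041.
From 4 February 2041 to 11 April 2042: 330 + 101 = 431 days (rest of 2041, to 11 April 2042 in 2042).
431 ÷ 7 = 61 full weeks with remainder 4, so 61 more Mondays after the first → 62.

62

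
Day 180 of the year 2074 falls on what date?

January has 31 days (180 − 31 = 149 remain).
February has 28 days (149 − 28 = 121 remain).
March has 31 days (121 − 31 = 90 remain).
April has 30 days (90 − 30 = 60 remain).
May has 31 days (60 − 31 = 29 remain).
29 into June → June 29.

2074-06-29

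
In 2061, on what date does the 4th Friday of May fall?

27 May 2061

The first Friday of May 2061 is May 6.
The 4th Friday is 3 weeks later: 6 + 21 = 27.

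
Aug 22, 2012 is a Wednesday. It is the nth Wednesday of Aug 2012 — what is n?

Day 22 falls in week ⌈22/7⌉ of the month.
Days 1–7 hold the 1st Wednesday, 8–14 the 2nd, 15–21 the 3rd, 22–28 the 4th, 29–31 the 5th.
22 is in the range for the 4th.

4th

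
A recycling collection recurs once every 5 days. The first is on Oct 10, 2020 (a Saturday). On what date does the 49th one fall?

Jun 7, 2021

The 49th occurrence is 48 intervals after the first: 48 × 5 = 240 days after Oct 10, 2020.
Oct has 31 days — 21 days to the end of Oct leaves 219.
Nov has 30 days (189 left).
Dec has 31 days (158 left).
Jan has 31 days (127 left).
Feb has 28 days (99 left).
Mar has 31 days (68 left).
Apr has 30 days (38 left).
May has 31 days (7 left).
7 days into Jun → Jun 7, 2021.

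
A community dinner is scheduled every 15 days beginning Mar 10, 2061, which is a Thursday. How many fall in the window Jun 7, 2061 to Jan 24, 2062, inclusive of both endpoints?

16

Occurrences land 15·i days after Mar 10, 2061 for i = 0, 1, 2, …
Jun 7, 2061 is 89 days after the start; 89 ÷ 15 = 5 remainder 14; since the remainder is 14, round up to i = 6. First occurrence in the window: #7 on Jun 8, 2061 (6×15 = 90 days in).
Jan 24, 2062 is 320 days after the start; 320 ÷ 15 = 21 remainder 5. Last occurrence in the window: #22 on Jan 19, 2062.
Occurrences #7 through #22: 16 in total.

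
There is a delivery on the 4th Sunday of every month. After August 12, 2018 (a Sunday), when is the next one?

August 2018 starts on a Wednesday; its first Sunday is the 5th, so the 4th Sunday is the 26th — August 26, 2018.
August 26, 2018 is after August 12, 2018, so that is the next one.

August 26, 2018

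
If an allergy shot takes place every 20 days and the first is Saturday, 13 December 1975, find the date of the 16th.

The 16th occurrence is 15 intervals after the first: 15 × 20 = 300 days after 13 December 1975.
December has 31 days — 18 days to the end of December leaves 282.
January has 31 days (251 left).
February has 29 days (222 left).
March has 31 days (191 left).
April has 30 days (161 left).
May has 31 days (130 left).
June has 30 days (100 left).
July has 31 days (69 left).
August has 31 days (38 left).
September has 30 days (8 left).
8 days into October → 8 October 1976.

8 October 1976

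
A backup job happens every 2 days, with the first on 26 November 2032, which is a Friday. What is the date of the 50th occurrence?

The 50th occurrence is 49 intervals after the first: 49 × 2 = 98 days after 26 November 2032.
November has 30 days — 4 days to the end of November leaves 94.
December has 31 days (63 left).
January has 31 days (32 left).
February has 28 days (4 left).
4 days into March → 4 March 2033.

4 March 2033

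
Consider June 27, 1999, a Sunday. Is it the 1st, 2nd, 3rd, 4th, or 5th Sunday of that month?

4th

Day 27 falls in week ⌈27/7⌉ of the month.
Days 1–7 hold the 1st Sunday, 8–14 the 2nd, 15–21 the 3rd, 22–28 the 4th, 29–31 the 5th.
27 is in the range for the 4th.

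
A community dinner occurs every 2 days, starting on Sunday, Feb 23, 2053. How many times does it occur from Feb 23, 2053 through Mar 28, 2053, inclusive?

Occurrences land 2·i days after Feb 23, 2053 for i = 0, 1, 2, …
The window opens on the start date, so the first occurrence inside is #1 on Feb 23, 2053.
Mar 28, 2053 is 33 days after the start; 33 ÷ 2 = 16 remainder 1. Last occurrence in the window: #17 on Mar 27, 2053.
Occurrences #1 through #17: 17 in total.

17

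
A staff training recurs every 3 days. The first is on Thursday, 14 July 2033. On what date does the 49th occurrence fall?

5 December 2033

The 49th occurrence is 48 intervals after the first: 48 × 3 = 144 days after 14 July 2033.
July has 31 days — 17 days to the end of July leaves 127.
August has 31 days (96 left).
September has 30 days (66 left).
October has 31 days (35 left).
November has 30 days (5 left).
5 days into December → 5 December 2033.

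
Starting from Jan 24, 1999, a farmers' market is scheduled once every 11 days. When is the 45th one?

The 45th occurrence is 44 intervals after the first: 44 × 11 = 484 days after Jan 24, 1999.
Jan has 31 days — 7 days to the end of Jan leaves 477.
From end of Jan to end of 1999 is 334 days (143 left).
Jan has 31 days (112 left).
Feb has 29 days (83 left).
Mar has 31 days (52 left).
Apr has 30 days (22 left).
22 days into May → May 22, 2000.

May 22, 2000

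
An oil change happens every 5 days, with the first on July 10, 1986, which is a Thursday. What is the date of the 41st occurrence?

January 26, 1987

The 41st occurrence is 40 intervals after the first: 40 × 5 = 200 days after July 10, 1986.
July has 31 days — 21 days to the end of July leaves 179.
August has 31 days (148 left).
September has 30 days (118 left).
October has 31 days (87 left).
November has 30 days (57 left).
December has 31 days (26 left).
26 days into January → January 26, 1987.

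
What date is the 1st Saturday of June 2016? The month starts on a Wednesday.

June 2016 begins on a Wednesday, so the first Saturday is June 4 (3 days later).

June 4, 2016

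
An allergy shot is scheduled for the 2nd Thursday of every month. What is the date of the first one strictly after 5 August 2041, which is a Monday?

8 August 2041

August 2041 starts on a Thursday; its first Thursday is the 1st, so the 2nd Thursday is the 8th — 8 August 2041.
8 August 2041 is after 5 August 2041, so that is the next one.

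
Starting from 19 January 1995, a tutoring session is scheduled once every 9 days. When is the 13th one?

The 13th occurrence is 12 intervals after the first: 12 × 9 = 108 days after 19 January 1995.
January has 31 days — 12 days to the end of January leaves 96.
February has 28 days (68 left).
March has 31 days (37 left).
April has 30 days (7 left).
7 days into May → 7 May 1995.

7 May 1995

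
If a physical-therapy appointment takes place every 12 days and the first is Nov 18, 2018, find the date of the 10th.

The 10th occurrence is 9 intervals after the first: 9 × 12 = 108 days after Nov 18, 2018.
Nov has 30 days — 12 days to the end of Nov leaves 96.
Dec has 31 days (65 left).
Jan has 31 days (34 left).
Feb has 28 days (6 left).
6 days into Mar → Mar 6, 2019.

Mar 6, 2019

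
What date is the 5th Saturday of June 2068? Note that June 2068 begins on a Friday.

June 2068 begins on a Friday, so the first Saturday is June 2 (1 day later).
The 5th Saturday is 4 weeks later: 2 + 28 = 30.

June 30, 2068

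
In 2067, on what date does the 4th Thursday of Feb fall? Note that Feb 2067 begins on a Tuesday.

Feb 2067 begins on a Tuesday, so the first Thursday is Feb 3 (2 days later).
The 4th Thursday is 3 weeks later: 3 + 21 = 24.

Feb 24, 2067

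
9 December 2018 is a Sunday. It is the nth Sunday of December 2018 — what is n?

Day 9 falls in week ⌈9/7⌉ of the month.
Days 1–7 hold the 1st Sunday, 8–14 the 2nd, 15–21 the 3rd, 22–28 the 4th, 29–31 the 5th.
9 is in the range for the 2nd.

2nd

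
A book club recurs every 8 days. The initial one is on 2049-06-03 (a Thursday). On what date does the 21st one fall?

The 21st occurrence is 20 intervals after the first: 20 × 8 = 160 days after 2049-06-03.
June has 30 days — 27 days to the end of June leaves 133.
July has 31 days (102 left).
August has 31 days (71 left).
September has 30 days (41 left).
October has 31 days (10 left).
10 days into November → 2049-11-10.

2049-11-10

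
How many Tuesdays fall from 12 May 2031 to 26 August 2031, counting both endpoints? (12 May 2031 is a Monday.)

12 May 2031 is a Monday; the first Tuesday on or after it is 13 May 2031 (1 day later).
From 13 May 2031 to 26 August 2031: 18 + 30 + 31 + 26 = 105 days (rest of May, June, July, August).
105 ÷ 7 = 15 full weeks with remainder 0, so 15 more Tuesdays after the first → 16.

16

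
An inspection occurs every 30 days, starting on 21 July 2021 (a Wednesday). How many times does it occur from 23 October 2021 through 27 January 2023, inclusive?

15

Occurrences land 30·i days after 21 July 2021 for i = 0, 1, 2, …
23 October 2021 is 94 days after the start; 94 ÷ 30 = 3 remainder 4; since the remainder is 4, round up to i = 4. First occurrence in the window: #5 on 18 November 2021 (4×30 = 120 days in).
27 January 2023 is 555 days after the start; 555 ÷ 30 = 18 remainder 15. Last occurrence in the window: #19 on 12 January 2023.
Occurrences #5 through #19: 15 in total.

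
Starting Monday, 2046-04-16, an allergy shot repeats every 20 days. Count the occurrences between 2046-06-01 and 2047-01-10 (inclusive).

Occurrences land 20·i days after 2046-04-16 for i = 0, 1, 2, …
2046-06-01 is 46 days after the start; 46 ÷ 20 = 2 remainder 6; since the remainder is 6, round up to i = 3. First occurrence in the window: #4 on 2046-06-15 (3×20 = 60 days in).
2047-01-10 is 269 days after the start; 269 ÷ 20 = 13 remainder 9. Last occurrence in the window: #14 on 2047-01-01.
Occurrences #4 through #14: 11 in total.

11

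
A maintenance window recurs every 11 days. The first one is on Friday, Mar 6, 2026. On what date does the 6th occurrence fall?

The 6th occurrence is 5 intervals after the first: 5 × 11 = 55 days after Mar 6, 2026.
Mar has 31 days — 25 days to the end of Mar leaves 30.
30 days into Apr → Apr 30, 2026.

Apr 30, 2026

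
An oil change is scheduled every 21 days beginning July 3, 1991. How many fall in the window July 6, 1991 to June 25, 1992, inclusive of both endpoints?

Occurrences land 21·i days after July 3, 1991 for i = 0, 1, 2, …
July 6, 1991 is 3 days after the start; 3 ÷ 21 = 0 remainder 3; since the remainder is 3, round up to i = 1. First occurrence in the window: #2 on July 24, 1991 (1×21 = 21 days in).
June 25, 1992 is 358 days after the start; 358 ÷ 21 = 17 remainder 1. Last occurrence in the window: #18 on June 24, 1992.
Occurrences #2 through #18: 17 in total.

17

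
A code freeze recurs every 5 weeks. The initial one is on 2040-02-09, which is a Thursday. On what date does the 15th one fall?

The 15th occurrence is 14 intervals after the first: 14 × 35 = 490 days after 2040-02-09.
February has 29 days — 20 days to the end of February leaves 470.
From end of February to end of 2040 is 306 days (164 left).
January has 31 days (133 left).
February has 28 days (105 left).
March has 31 days (74 left).
April has 30 days (44 left).
May has 31 days (13 left).
13 days into June → 2041-06-13.

2041-06-13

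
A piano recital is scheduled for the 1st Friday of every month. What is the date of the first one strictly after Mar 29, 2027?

Apr 2, 2027

Mar 2027 starts on a Monday, so its 1st Friday is Mar 5, 2027 (4 days in).
That is not after Mar 29, 2027, so look at Apr 2027.
Apr 2027 starts on a Thursday, so its 1st Friday is Apr 2, 2027 (1 day in).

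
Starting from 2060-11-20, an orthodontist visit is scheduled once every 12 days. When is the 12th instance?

The 12th occurrence is 11 intervals after the first: 11 × 12 = 132 days after 2060-11-20.
November has 30 days — 10 days to the end of November leaves 122.
December has 31 days (91 left).
January has 31 days (60 left).
February has 28 days (32 left).
March has 31 days (1 left).
1 day into April → 2061-04-01.

2061-04-01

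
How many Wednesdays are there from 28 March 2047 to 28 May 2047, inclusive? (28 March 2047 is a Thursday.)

28 March 2047 is a Thursday; the first Wednesday on or after it is 3 April 2047 (6 days later).
From 3 April 2047 to 28 May 2047: 27 + 28 = 55 days (rest of April, May).
55 ÷ 7 = 7 full weeks with remainder 6, so 7 more Wednesdays after the first → 8.

8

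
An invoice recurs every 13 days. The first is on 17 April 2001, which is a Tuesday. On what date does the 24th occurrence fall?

10 February 2002

The 24th occurrence is 23 intervals after the first: 23 × 13 = 299 days after 17 April 2001.
April has 30 days — 13 days to the end of April leaves 286.
May has 31 days (255 left).
June has 30 days (225 left).
July has 31 days (194 left).
August has 31 days (163 left).
September has 30 days (133 left).
October has 31 days (102 left).
November has 30 days (72 left).
December has 31 days (41 left).
January has 31 days (10 left).
10 days into February → 10 February 2002.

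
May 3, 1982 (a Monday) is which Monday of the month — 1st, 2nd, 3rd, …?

Day 3 falls in week ⌈3/7⌉ of the month.
Days 1–7 hold the 1st Monday, 8–14 the 2nd, 15–21 the 3rd, 22–28 the 4th, 29–31 the 5th.
3 is in the range for the 1st.

1st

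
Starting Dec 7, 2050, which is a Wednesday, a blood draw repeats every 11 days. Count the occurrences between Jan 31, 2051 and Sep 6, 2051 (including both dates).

20

Occurrences land 11·i days after Dec 7, 2050 for i = 0, 1, 2, …
Jan 31, 2051 is 55 days after the start; 55 ÷ 11 = 5 remainder 0. First occurrence in the window: #6 on Jan 31, 2051 (5×11 = 55 days in).
Sep 6, 2051 is 273 days after the start; 273 ÷ 11 = 24 remainder 9. Last occurrence in the window: #25 on Aug 28, 2051.
Occurrences #6 through #25: 20 in total.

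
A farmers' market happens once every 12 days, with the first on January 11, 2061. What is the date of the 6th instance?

The 6th occurrence is 5 intervals after the first: 5 × 12 = 60 days after January 11, 2061.
January has 31 days — 20 days to the end of January leaves 40.
February has 28 days (12 left).
12 days into March → March 12, 2061.

March 12, 2061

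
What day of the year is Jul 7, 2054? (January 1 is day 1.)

Days in months before Jul: 31 + 28 + 31 + 30 + 31 + 30 = 181.
Plus 7 days into Jul → day 188.

188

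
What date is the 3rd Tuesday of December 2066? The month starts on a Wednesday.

December 2066 begins on a Wednesday, so the first Tuesday is December 7 (6 days later).
The 3rd Tuesday is 2 weeks later: 7 + 14 = 21.

21 December 2066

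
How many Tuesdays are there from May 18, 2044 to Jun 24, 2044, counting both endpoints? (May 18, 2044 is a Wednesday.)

May 18, 2044 is a Wednesday; the first Tuesday on or after it is May 24, 2044 (6 days later).
From May 24, 2044 to Jun 24, 2044: 7 + 24 = 31 days (rest of May, Jun).
31 ÷ 7 = 4 full weeks with remainder 3, so 4 more Tuesdays after the first → 5.

5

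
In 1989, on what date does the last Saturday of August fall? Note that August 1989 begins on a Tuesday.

August 1989 begins on a Tuesday, so the first Saturday is August 5 (4 days later).
August 1989 has 31 days. Adding weeks: 5, 12, 19, 26 — the last one ≤ 31 is the 26th.

1989-08-26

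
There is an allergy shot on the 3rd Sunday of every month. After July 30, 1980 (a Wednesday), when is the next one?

July 1980 starts on a Tuesday; its first Sunday is the 6th, so the 3rd Sunday is the 20th — July 20, 1980.
That is not after July 30, 1980, so look at August 1980.
August 1980 starts on a Friday; its first Sunday is the 3rd, so the 3rd Sunday is the 17th — August 17, 1980.

August 17, 1980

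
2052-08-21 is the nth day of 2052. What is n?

Days in months before August: 31 + 29 + 31 + 30 + 31 + 30 + 31 = 213.
Plus 21 days into August → day 234.

234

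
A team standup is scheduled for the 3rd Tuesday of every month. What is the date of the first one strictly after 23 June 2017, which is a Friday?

June 2017 starts on a Thursday; its first Tuesday is the 6th, so the 3rd Tuesday is the 20th — 20 June 2017.
That is not after 23 June 2017, so look at July 2017.
July 2017 starts on a Saturday; its first Tuesday is the 4th, so the 3rd Tuesday is the 18th — 18 July 2017.

18 July 2017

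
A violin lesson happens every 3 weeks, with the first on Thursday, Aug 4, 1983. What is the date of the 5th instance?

Oct 27, 1983

The 5th occurrence is 4 intervals after the first: 4 × 21 = 84 days after Aug 4, 1983.
Aug has 31 days — 27 days to the end of Aug leaves 57.
Sep has 30 days (27 left).
27 days into Oct → Oct 27, 1983.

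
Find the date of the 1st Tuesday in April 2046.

The first Tuesday of April 2046 is April 3.

2046-04-03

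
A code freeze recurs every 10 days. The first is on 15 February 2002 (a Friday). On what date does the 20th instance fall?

The 20th occurrence is 19 intervals after the first: 19 × 10 = 190 days after 15 February 2002.
February has 28 days — 13 days to the end of February leaves 177.
March has 31 days (146 left).
April has 30 days (116 left).
May has 31 days (85 left).
June has 30 days (55 left).
July has 31 days (24 left).
24 days into August → 24 August 2002.

24 August 2002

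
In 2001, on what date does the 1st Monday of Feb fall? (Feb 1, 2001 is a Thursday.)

Feb 5, 2001

Feb 2001 begins on a Thursday, so the first Monday is Feb 5 (4 days later).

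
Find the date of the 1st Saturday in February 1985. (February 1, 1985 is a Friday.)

February 1985 begins on a Friday, so the first Saturday is February 2 (1 day later).

1985-02-02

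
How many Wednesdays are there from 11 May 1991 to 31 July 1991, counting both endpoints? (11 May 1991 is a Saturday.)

12

11 May 1991 is a Saturday; the first Wednesday on or after it is 15 May 1991 (4 days later).
From 15 May 1991 to 31 July 1991: 16 + 30 + 31 = 77 days (rest of May, June, July).
77 ÷ 7 = 11 full weeks with remainder 0, so 11 more Wednesdays after the first → 12.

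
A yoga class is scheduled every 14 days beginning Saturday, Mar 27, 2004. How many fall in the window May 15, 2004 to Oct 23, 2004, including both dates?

Occurrences land 14·i days after Mar 27, 2004 for i = 0, 1, 2, …
May 15, 2004 is 49 days after the start; 49 ÷ 14 = 3 remainder 7; since the remainder is 7, round up to i = 4. First occurrence in the window: #5 on May 22, 2004 (4×14 = 56 days in).
Oct 23, 2004 is 210 days after the start; 210 ÷ 14 = 15 remainder 0. Last occurrence in the window: #16 on Oct 23, 2004.
Occurrences #5 through #16: 12 in total.

12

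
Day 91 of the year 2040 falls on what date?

January has 31 days (91 − 31 = 60 remain).
February has 29 days (60 − 29 = 31 remain).
31 into March → March 31.

March 31, 2040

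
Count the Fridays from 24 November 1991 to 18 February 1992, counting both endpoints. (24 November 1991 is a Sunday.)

12

24 November 1991 is a Sunday; the first Friday on or after it is 29 November 1991 (5 days later).
From 29 November 1991 to 18 February 1992: 1 + 31 + 31 + 18 = 81 days (rest of November, December, January, February).
81 ÷ 7 = 11 full weeks with remainder 4, so 11 more Fridays after the first → 12.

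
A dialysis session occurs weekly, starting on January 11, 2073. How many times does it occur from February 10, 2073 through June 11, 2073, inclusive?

17

Occurrences land 7·i days after January 11, 2073 for i = 0, 1, 2, …
February 10, 2073 is 30 days after the start; 30 ÷ 7 = 4 remainder 2; since the remainder is 2, round up to i = 5. First occurrence in the window: #6 on February 15, 2073 (5×7 = 35 days in).
June 11, 2073 is 151 days after the start; 151 ÷ 7 = 21 remainder 4. Last occurrence in the window: #22 on June 7, 2073.
Occurrences #6 through #22: 17 in total.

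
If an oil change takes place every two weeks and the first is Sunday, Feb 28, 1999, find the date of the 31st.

Apr 23, 2000

The 31st occurrence is 30 intervals after the first: 30 × 14 = 420 days after Feb 28, 1999.
Feb has 28 days — 0 days to the end of Feb leaves 420.
From end of Feb to end of 1999 is 306 days (114 left).
Jan has 31 days (83 left).
Feb has 29 days (54 left).
Mar has 31 days (23 left).
23 days into Apr → Apr 23, 2000.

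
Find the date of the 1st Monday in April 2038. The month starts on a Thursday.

April 2038 begins on a Thursday, so the first Monday is April 5 (4 days later).

2038-04-05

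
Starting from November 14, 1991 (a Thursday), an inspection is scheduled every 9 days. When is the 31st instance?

The 31st occurrence is 30 intervals after the first: 30 × 9 = 270 days after November 14, 1991.
November has 30 days — 16 days to the end of November leaves 254.
December has 31 days (223 left).
January has 31 days (192 left).
February has 29 days (163 left).
March has 31 days (132 left).
April has 30 days (102 left).
May has 31 days (71 left).
June has 30 days (41 left).
July has 31 days (10 left).
10 days into August → August 10, 1992.

August 10, 1992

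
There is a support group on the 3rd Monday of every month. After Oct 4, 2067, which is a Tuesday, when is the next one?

Oct 17, 2067

Oct 2067 starts on a Saturday; its first Monday is the 3rd, so the 3rd Monday is the 17th — Oct 17, 2067.
Oct 17, 2067 is after Oct 4, 2067, so that is the next one.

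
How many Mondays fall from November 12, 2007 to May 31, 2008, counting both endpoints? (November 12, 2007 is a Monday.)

November 12, 2007 is a Monday; the first Monday on or after it is November 12, 2007.
From November 12, 2007 to May 31, 2008: 18 + 31 + 31 + 29 + 31 + 30 + 31 = 201 days (rest of November, December, January, February, March, April, May).
201 ÷ 7 = 28 full weeks with remainder 5, so 28 more Mondays after the first → 29.

29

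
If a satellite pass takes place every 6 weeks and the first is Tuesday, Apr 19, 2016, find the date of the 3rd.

The 3rd occurrence is 2 intervals after the first: 2 × 42 = 84 days after Apr 19, 2016.
Apr has 30 days — 11 days to the end of Apr leaves 73.
May has 31 days (42 left).
Jun has 30 days (12 left).
12 days into Jul → Jul 12, 2016.

Jul 12, 2016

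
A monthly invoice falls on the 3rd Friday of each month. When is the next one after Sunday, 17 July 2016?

19 August 2016

July 2016 starts on a Friday; its first Friday is the 1st, so the 3rd Friday is the 15th — 15 July 2016.
That is not after 17 July 2016, so look at August 2016.
August 2016 starts on a Monday; its first Friday is the 5th, so the 3rd Friday is the 19th — 19 August 2016.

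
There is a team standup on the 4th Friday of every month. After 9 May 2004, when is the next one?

28 May 2004

May 2004 starts on a Saturday; its first Friday is the 7th, so the 4th Friday is the 28th — 28 May 2004.
28 May 2004 is after 9 May 2004, so that is the next one.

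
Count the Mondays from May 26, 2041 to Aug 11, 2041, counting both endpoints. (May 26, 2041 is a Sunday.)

11

May 26, 2041 is a Sunday; the first Monday on or after it is May 27, 2041 (1 day later).
From May 27, 2041 to Aug 11, 2041: 4 + 30 + 31 + 11 = 76 days (rest of May, Jun, Jul, Aug).
76 ÷ 7 = 10 full weeks with remainder 6, so 10 more Mondays after the first → 11.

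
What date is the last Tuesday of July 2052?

The first Tuesday of July 2052 is July 2.
July 2052 has 31 days. Adding weeks: 2, 9, 16, 23, 30 — the last one ≤ 31 is the 30th.

2052-07-30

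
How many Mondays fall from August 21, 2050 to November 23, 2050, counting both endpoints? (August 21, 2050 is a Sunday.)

14

August 21, 2050 is a Sunday; the first Monday on or after it is August 22, 2050 (1 day later).
From August 22, 2050 to November 23, 2050: 9 + 30 + 31 + 23 = 93 days (rest of August, September, October, November).
93 ÷ 7 = 13 full weeks with remainder 2, so 13 more Mondays after the first → 14.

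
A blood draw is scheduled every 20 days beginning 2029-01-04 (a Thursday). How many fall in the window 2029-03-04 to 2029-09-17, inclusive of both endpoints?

10

Occurrences land 20·i days after 2029-01-04 for i = 0, 1, 2, …
2029-03-04 is 59 days after the start; 59 ÷ 20 = 2 remainder 19; since the remainder is 19, round up to i = 3. First occurrence in the window: #4 on 2029-03-05 (3×20 = 60 days in).
2029-09-17 is 256 days after the start; 256 ÷ 20 = 12 remainder 16. Last occurrence in the window: #13 on 2029-09-01.
Occurrences #4 through #13: 10 in total.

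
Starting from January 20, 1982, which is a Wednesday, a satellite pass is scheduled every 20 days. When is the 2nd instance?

The 2nd occurrence is 1 interval after the first: 1 × 20 = 20 days after January 20, 1982.
January has 31 days — 11 days to the end of January leaves 9.
9 days into February → February 9, 1982.

February 9, 1982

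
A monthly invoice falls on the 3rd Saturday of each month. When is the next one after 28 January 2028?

19 February 2028

January 2028 starts on a Saturday; its first Saturday is the 1st, so the 3rd Saturday is the 15th — 15 January 2028.
That is not after 28 January 2028, so look at February 2028.
February 2028 starts on a Tuesday; its first Saturday is the 5th, so the 3rd Saturday is the 19th — 19 February 2028.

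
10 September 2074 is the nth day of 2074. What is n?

253

Days in months before September: 31 + 28 + 31 + 30 + 31 + 30 + 31 + 31 = 243.
Plus 10 days into September → day 253.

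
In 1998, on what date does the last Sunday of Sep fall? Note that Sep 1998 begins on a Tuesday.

Sep 27, 1998

Sep 1998 begins on a Tuesday, so the first Sunday is Sep 6 (5 days later).
Sep 1998 has 30 days. Adding weeks: 6, 13, 20, 27 — the last one ≤ 30 is the 27th.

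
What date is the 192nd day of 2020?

January has 31 days (192 − 31 = 161 remain).
February has 29 days (161 − 29 = 132 remain).
March has 31 days (132 − 31 = 101 remain).
April has 30 days (101 − 30 = 71 remain).
May has 31 days (71 − 31 = 40 remain).
June has 30 days (40 − 30 = 10 remain).
10 into July → July 10.

July 10, 2020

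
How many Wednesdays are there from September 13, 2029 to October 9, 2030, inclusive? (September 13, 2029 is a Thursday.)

September 13, 2029 is a Thursday; the first Wednesday on or after it is September 19, 2029 (6 days later).
From September 19, 2029 to October 9, 2030: 103 + 282 = 385 days (rest of 2029, to October 9, 2030 in 2030).
385 ÷ 7 = 55 full weeks with remainder 0, so 55 more Wednesdays after the first → 56.

56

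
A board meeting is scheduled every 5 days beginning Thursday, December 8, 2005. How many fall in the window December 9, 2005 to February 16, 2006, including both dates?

14

Occurrences land 5·i days after December 8, 2005 for i = 0, 1, 2, …
December 9, 2005 is 1 day after the start; 1 ÷ 5 = 0 remainder 1; since the remainder is 1, round up to i = 1. First occurrence in the window: #2 on December 13, 2005 (1×5 = 5 days in).
February 16, 2006 is 70 days after the start; 70 ÷ 5 = 14 remainder 0. Last occurrence in the window: #15 on February 16, 2006.
Occurrences #2 through #15: 14 in total.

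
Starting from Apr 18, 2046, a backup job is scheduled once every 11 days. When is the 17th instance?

The 17th occurrence is 16 intervals after the first: 16 × 11 = 176 days after Apr 18, 2046.
Apr has 30 days — 12 days to the end of Apr leaves 164.
May has 31 days (133 left).
Jun has 30 days (103 left).
Jul has 31 days (72 left).
Aug has 31 days (41 left).
Sep has 30 days (11 left).
11 days into Oct → Oct 11, 2046.

Oct 11, 2046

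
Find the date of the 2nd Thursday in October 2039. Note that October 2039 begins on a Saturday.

2039-10-13

October 2039 begins on a Saturday, so the first Thursday is October 6 (5 days later).
The 2nd Thursday is 1 weeks later: 6 + 7 = 13.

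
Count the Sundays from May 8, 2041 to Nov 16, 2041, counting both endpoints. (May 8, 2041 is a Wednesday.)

27

May 8, 2041 is a Wednesday; the first Sunday on or after it is May 12, 2041 (4 days later).
From May 12, 2041 to Nov 16, 2041: 19 + 30 + 31 + 31 + 30 + 31 + 16 = 188 days (rest of May, Jun, Jul, Aug, Sep, Oct, Nov).
188 ÷ 7 = 26 full weeks with remainder 6, so 26 more Sundays after the first → 27.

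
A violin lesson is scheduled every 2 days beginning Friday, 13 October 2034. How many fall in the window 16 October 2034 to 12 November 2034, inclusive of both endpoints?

Occurrences land 2·i days after 13 October 2034 for i = 0, 1, 2, …
16 October 2034 is 3 days after the start; 3 ÷ 2 = 1 remainder 1; since the remainder is 1, round up to i = 2. First occurrence in the window: #3 on 17 October 2034 (2×2 = 4 days in).
12 November 2034 is 30 days after the start; 30 ÷ 2 = 15 remainder 0. Last occurrence in the window: #16 on 12 November 2034.
Occurrences #3 through #16: 14 in total.

14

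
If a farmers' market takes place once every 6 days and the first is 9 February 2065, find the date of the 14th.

The 14th occurrence is 13 intervals after the first: 13 × 6 = 78 days after 9 February 2065.
February has 28 days — 19 days to the end of February leaves 59.
March has 31 days (28 left).
28 days into April → 28 April 2065.

28 April 2065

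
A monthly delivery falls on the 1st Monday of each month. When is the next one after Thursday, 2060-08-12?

August 2060 starts on a Sunday, so its 1st Monday is 2060-08-02 (1 day in).
That is not after 2060-08-12, so look at September 2060.
September 2060 starts on a Wednesday, so its 1st Monday is 2060-09-06 (5 days in).

2060-09-06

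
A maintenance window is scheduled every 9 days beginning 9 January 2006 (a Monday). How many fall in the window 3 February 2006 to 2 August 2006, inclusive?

Occurrences land 9·i days after 9 January 2006 for i = 0, 1, 2, …
3 February 2006 is 25 days after the start; 25 ÷ 9 = 2 remainder 7; since the remainder is 7, round up to i = 3. First occurrence in the window: #4 on 5 February 2006 (3×9 = 27 days in).
2 August 2006 is 205 days after the start; 205 ÷ 9 = 22 remainder 7. Last occurrence in the window: #23 on 26 July 2006.
Occurrences #4 through #23: 20 in total.

20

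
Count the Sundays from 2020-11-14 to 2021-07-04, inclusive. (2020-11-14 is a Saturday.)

2020-11-14 is a Saturday; the first Sunday on or after it is 2020-11-15 (1 day later).
From 2020-11-15 to 2021-07-04: 15 + 31 + 31 + 28 + 31 + 30 + 31 + 30 + 4 = 231 days (rest of November, December, January, February, March, April, May, June, July).
231 ÷ 7 = 33 full weeks with remainder 0, so 33 more Sundays after the first → 34.

34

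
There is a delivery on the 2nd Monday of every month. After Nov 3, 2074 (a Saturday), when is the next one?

Nov 2074 starts on a Thursday; its first Monday is the 5th, so the 2nd Monday is the 12th — Nov 12, 2074.
Nov 12, 2074 is after Nov 3, 2074, so that is the next one.

Nov 12, 2074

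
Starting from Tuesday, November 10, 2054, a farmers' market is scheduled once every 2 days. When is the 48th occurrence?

February 12, 2055

The 48th occurrence is 47 intervals after the first: 47 × 2 = 94 days after November 10, 2054.
November has 30 days — 20 days to the end of November leaves 74.
December has 31 days (43 left).
January has 31 days (12 left).
12 days into February → February 12, 2055.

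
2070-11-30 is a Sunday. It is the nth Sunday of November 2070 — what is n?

Day 30 falls in week ⌈30/7⌉ of the month.
Days 1–7 hold the 1st Sunday, 8–14 the 2nd, 15–21 the 3rd, 22–28 the 4th, 29–31 the 5th.
30 is in the range for the 5th.

5th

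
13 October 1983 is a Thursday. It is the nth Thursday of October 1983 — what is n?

Day 13 falls in week ⌈13/7⌉ of the month.
Days 1–7 hold the 1st Thursday, 8–14 the 2nd, 15–21 the 3rd, 22–28 the 4th, 29–31 the 5th.
13 is in the range for the 2nd.

2nd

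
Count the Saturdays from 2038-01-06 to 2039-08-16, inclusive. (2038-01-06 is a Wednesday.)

2038-01-06 is a Wednesday; the first Saturday on or after it is 2038-01-09 (3 days later).
From 2038-01-09 to 2039-08-16: 356 + 228 = 584 days (rest of 2038, to 2039-08-16 in 2039).
584 ÷ 7 = 83 full weeks with remainder 3, so 83 more Saturdays after the first → 84.

84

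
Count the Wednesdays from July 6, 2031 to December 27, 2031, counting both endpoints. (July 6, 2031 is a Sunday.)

25

July 6, 2031 is a Sunday; the first Wednesday on or after it is July 9, 2031 (3 days later).
From July 9, 2031 to December 27, 2031: 22 + 31 + 30 + 31 + 30 + 27 = 171 days (rest of July, August, September, October, November, December).
171 ÷ 7 = 24 full weeks with remainder 3, so 24 more Wednesdays after the first → 25.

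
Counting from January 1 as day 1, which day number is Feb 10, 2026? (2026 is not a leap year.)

Days in months before Feb: 31 = 31.
Plus 10 days into Feb → day 41.

41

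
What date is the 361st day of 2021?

December 27, 2021

January has 31 days (361 − 31 = 330 remain).
February has 28 days (330 − 28 = 302 remain).
March has 31 days (302 − 31 = 271 remain).
April has 30 days (271 − 30 = 241 remain).
May has 31 days (241 − 31 = 210 remain).
June has 30 days (210 − 30 = 180 remain).
July has 31 days (180 − 31 = 149 remain).
August has 31 days (149 − 31 = 118 remain).
September has 30 days (118 − 30 = 88 remain).
October has 31 days (88 − 31 = 57 remain).
November has 30 days (57 − 30 = 27 remain).
27 into December → December 27.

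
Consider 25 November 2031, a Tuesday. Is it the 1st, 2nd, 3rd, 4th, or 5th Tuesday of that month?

4th

Day 25 falls in week ⌈25/7⌉ of the month.
Days 1–7 hold the 1st Tuesday, 8–14 the 2nd, 15–21 the 3rd, 22–28 the 4th, 29–31 the 5th.
25 is in the range for the 4th.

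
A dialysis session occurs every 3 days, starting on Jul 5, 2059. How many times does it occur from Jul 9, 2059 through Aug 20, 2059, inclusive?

14

Occurrences land 3·i days after Jul 5, 2059 for i = 0, 1, 2, …
Jul 9, 2059 is 4 days after the start; 4 ÷ 3 = 1 remainder 1; since the remainder is 1, round up to i = 2. First occurrence in the window: #3 on Jul 11, 2059 (2×3 = 6 days in).
Aug 20, 2059 is 46 days after the start; 46 ÷ 3 = 15 remainder 1. Last occurrence in the window: #16 on Aug 19, 2059.
Occurrences #3 through #16: 14 in total.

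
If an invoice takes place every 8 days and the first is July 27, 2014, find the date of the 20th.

December 26, 2014

The 20th occurrence is 19 intervals after the first: 19 × 8 = 152 days after July 27, 2014.
July has 31 days — 4 days to the end of July leaves 148.
August has 31 days (117 left).
September has 30 days (87 left).
October has 31 days (56 left).
November has 30 days (26 left).
26 days into December → December 26, 2014.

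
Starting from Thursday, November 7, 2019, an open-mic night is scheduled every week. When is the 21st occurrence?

March 26, 2020

The 21st occurrence is 20 intervals after the first: 20 × 7 = 140 days after November 7, 2019.
November has 30 days — 23 days to the end of November leaves 117.
December has 31 days (86 left).
January has 31 days (55 left).
February has 29 days (26 left).
26 days into March → March 26, 2020.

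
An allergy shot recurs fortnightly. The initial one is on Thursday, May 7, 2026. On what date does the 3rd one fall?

Jun 4, 2026

The 3rd occurrence is 2 intervals after the first: 2 × 14 = 28 days after May 7, 2026.
May has 31 days — 24 days to the end of May leaves 4.
4 days into Jun → Jun 4, 2026.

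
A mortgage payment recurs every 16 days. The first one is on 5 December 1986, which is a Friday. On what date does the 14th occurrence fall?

1 July 1987

The 14th occurrence is 13 intervals after the first: 13 × 16 = 208 days after 5 December 1986.
December has 31 days — 26 days to the end of December leaves 182.
January has 31 days (151 left).
February has 28 days (123 left).
March has 31 days (92 left).
April has 30 days (62 left).
May has 31 days (31 left).
June has 30 days (1 left).
1 day into July → 1 July 1987.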